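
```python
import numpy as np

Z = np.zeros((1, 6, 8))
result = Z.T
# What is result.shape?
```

(8, 6, 1)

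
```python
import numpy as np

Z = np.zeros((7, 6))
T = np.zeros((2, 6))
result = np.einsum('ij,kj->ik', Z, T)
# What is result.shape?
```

(7, 2)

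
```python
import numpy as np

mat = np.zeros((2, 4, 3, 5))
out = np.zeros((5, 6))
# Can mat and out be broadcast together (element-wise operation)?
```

No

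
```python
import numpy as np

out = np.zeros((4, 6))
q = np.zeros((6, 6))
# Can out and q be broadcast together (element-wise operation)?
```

No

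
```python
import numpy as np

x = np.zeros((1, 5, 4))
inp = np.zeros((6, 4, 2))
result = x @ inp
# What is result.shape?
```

(6, 5, 2)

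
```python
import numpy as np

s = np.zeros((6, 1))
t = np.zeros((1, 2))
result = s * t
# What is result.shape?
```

(6, 2)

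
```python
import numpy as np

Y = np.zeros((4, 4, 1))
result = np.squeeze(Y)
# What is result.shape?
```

(4, 4)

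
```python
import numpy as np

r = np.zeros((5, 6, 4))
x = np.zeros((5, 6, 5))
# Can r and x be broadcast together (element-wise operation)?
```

No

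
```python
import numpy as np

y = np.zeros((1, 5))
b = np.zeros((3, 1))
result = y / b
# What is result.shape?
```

(3, 5)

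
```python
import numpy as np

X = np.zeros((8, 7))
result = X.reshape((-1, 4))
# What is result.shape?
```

(14, 4)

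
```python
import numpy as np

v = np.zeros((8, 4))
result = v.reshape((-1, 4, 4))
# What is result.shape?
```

(2, 4, 4)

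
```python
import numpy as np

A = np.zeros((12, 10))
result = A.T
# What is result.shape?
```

(10, 12)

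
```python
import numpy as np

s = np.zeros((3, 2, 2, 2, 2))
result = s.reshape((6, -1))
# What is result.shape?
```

(6, 8)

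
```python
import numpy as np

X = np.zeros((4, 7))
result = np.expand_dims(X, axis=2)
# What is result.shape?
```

(4, 7, 1)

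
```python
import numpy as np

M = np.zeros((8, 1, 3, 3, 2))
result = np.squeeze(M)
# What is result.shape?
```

(8, 3, 3, 2)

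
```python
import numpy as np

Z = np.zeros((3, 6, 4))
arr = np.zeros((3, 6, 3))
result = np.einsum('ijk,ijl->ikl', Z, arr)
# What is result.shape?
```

(3, 4, 3)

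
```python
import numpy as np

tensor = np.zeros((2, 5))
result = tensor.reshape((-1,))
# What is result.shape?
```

(10,)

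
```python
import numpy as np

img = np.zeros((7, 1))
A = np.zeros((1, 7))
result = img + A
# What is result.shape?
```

(7, 7)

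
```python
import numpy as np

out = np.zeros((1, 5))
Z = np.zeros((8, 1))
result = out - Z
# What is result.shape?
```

(8, 5)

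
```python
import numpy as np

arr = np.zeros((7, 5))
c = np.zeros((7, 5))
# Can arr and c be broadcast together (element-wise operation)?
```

Yes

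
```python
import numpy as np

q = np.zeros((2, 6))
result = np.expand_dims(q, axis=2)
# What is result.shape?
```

(2, 6, 1)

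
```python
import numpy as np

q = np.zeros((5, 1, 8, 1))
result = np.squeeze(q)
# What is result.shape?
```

(5, 8)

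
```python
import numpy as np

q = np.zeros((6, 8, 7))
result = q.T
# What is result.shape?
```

(7, 8, 6)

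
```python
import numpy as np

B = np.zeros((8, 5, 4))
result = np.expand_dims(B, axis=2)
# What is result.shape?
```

(8, 5, 1, 4)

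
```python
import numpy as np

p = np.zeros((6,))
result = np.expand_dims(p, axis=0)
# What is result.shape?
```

(1, 6)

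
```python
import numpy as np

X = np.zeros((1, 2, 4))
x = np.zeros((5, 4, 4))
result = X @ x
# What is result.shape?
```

(5, 2, 4)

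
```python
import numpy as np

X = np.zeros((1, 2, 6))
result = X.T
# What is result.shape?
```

(6, 2, 1)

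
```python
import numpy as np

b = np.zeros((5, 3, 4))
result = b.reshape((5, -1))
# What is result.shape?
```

(5, 12)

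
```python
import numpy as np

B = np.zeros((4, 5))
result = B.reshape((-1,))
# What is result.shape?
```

(20,)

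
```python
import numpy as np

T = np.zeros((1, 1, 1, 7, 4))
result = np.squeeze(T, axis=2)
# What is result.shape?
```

(1, 1, 7, 4)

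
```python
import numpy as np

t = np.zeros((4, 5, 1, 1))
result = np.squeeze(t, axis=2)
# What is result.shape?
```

(4, 5, 1)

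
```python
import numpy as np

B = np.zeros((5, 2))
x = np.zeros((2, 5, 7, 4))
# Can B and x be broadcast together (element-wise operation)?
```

No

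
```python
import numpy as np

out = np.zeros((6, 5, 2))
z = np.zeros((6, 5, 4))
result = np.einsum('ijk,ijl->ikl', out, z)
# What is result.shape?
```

(6, 2, 4)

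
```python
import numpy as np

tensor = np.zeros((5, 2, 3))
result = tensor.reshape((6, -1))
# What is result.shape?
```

(6, 5)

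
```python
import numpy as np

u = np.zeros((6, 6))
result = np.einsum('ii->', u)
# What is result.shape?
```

()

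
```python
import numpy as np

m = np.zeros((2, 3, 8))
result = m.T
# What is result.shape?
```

(8, 3, 2)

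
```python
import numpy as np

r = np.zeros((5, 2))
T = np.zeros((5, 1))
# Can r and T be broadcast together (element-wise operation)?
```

Yes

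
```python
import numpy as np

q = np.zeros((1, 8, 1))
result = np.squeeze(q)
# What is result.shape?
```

(8,)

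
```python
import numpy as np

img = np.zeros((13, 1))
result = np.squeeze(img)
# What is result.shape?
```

(13,)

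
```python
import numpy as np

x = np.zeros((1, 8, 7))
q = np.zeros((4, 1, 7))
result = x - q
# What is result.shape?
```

(4, 8, 7)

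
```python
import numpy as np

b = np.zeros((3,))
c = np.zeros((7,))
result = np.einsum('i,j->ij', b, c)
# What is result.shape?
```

(3, 7)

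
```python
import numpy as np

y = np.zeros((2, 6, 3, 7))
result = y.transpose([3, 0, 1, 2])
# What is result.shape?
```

(7, 2, 6, 3)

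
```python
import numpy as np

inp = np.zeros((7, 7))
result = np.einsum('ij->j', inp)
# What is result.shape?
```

(7,)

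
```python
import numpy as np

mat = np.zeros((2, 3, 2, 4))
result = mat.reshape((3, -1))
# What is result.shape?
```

(3, 16)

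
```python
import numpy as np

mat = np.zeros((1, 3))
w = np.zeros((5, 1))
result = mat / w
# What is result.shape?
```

(5, 3)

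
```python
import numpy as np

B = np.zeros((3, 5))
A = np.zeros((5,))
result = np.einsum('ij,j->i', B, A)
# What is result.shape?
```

(3,)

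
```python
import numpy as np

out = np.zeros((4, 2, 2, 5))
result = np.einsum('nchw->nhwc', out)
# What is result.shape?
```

(4, 2, 5, 2)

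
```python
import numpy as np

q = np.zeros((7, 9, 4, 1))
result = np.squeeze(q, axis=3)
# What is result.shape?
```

(7, 9, 4)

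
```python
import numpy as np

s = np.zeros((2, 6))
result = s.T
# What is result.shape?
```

(6, 2)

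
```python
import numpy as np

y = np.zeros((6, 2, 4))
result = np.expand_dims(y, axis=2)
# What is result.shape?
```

(6, 2, 1, 4)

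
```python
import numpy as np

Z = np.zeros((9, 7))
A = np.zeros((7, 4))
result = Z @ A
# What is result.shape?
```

(9, 4)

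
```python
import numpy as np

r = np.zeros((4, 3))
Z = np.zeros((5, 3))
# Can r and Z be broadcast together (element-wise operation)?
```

No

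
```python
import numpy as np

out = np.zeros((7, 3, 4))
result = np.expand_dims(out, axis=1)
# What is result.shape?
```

(7, 1, 3, 4)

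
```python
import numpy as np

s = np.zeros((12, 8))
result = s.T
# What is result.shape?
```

(8, 12)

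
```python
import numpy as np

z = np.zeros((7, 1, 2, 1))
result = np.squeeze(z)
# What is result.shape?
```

(7, 2)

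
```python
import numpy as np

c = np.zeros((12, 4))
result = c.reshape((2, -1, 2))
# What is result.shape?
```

(2, 12, 2)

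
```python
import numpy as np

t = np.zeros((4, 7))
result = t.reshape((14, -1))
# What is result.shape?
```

(14, 2)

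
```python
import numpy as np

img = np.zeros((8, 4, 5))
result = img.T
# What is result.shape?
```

(5, 4, 8)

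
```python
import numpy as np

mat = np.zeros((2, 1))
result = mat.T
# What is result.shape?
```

(1, 2)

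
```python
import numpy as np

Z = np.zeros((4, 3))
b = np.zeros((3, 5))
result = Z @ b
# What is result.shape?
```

(4, 5)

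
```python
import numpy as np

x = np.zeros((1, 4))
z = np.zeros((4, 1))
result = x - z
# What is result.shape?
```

(4, 4)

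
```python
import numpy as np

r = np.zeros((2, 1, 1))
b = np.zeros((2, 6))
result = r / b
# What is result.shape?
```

(2, 2, 6)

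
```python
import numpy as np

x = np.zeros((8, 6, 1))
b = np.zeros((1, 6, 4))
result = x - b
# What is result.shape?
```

(8, 6, 4)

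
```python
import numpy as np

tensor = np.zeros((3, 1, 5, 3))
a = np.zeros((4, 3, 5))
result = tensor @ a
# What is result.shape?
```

(3, 4, 5, 5)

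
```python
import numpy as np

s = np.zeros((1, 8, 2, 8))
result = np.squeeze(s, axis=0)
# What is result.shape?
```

(8, 2, 8)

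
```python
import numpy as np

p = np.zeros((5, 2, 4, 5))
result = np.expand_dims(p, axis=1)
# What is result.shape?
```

(5, 1, 2, 4, 5)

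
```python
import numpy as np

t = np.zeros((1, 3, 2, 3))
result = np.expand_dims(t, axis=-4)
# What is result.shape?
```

(1, 1, 3, 2, 3)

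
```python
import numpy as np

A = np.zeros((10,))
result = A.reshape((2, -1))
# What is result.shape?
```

(2, 5)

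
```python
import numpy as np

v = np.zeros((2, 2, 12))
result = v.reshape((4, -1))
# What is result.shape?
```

(4, 12)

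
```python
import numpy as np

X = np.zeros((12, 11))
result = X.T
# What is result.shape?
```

(11, 12)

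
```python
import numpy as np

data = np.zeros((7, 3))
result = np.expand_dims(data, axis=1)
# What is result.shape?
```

(7, 1, 3)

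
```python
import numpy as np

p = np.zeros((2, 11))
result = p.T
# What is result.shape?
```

(11, 2)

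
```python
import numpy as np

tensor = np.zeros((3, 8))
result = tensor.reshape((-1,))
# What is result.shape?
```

(24,)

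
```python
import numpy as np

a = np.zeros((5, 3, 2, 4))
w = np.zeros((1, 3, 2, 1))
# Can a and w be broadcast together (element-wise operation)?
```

Yes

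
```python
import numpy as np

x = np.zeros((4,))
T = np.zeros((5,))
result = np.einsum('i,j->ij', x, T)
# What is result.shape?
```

(4, 5)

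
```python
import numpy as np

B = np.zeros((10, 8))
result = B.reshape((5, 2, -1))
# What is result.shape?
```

(5, 2, 8)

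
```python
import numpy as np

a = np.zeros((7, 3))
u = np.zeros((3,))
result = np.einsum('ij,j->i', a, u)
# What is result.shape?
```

(7,)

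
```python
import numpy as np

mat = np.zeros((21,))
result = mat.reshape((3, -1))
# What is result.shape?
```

(3, 7)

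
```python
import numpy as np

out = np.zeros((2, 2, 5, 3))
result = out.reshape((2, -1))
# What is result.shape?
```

(2, 30)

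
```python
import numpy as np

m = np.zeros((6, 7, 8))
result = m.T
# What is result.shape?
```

(8, 7, 6)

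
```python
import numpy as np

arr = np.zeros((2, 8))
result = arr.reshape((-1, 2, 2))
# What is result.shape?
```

(4, 2, 2)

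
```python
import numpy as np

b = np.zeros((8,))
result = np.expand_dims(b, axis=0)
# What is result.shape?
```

(1, 8)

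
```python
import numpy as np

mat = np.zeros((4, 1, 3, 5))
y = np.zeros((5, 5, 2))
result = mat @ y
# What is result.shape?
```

(4, 5, 3, 2)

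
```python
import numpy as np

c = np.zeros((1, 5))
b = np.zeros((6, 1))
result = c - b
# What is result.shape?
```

(6, 5)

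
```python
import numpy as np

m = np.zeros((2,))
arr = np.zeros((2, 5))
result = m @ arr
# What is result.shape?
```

(5,)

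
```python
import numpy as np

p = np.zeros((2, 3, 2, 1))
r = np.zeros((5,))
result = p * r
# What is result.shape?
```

(2, 3, 2, 5)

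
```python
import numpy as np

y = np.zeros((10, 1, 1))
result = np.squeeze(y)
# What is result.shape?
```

(10,)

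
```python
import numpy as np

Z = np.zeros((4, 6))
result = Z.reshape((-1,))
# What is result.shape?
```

(24,)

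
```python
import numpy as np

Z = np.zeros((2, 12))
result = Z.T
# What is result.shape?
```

(12, 2)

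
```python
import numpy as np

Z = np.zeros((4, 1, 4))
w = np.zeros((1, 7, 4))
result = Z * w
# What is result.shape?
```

(4, 7, 4)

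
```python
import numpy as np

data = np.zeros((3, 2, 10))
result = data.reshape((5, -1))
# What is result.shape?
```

(5, 12)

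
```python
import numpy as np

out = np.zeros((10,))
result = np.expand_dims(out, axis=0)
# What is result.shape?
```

(1, 10)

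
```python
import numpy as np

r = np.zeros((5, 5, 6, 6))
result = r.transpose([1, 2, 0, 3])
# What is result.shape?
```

(5, 6, 5, 6)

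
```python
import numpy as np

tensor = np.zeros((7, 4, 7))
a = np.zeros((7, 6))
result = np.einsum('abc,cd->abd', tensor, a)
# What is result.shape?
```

(7, 4, 6)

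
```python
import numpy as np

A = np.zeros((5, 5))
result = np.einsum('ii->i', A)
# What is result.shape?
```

(5,)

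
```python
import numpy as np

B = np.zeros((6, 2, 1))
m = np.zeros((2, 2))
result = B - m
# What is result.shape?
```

(6, 2, 2)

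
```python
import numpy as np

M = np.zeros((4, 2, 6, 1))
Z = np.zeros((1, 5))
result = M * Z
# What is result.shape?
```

(4, 2, 6, 5)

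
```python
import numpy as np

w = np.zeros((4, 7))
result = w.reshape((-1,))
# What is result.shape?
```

(28,)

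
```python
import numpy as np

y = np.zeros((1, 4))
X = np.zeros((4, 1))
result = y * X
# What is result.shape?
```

(4, 4)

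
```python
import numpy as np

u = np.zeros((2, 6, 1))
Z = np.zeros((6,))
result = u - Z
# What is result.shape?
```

(2, 6, 6)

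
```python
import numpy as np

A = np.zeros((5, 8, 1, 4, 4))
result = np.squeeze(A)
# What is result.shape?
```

(5, 8, 4, 4)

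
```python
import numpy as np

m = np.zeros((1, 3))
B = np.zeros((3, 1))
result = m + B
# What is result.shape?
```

(3, 3)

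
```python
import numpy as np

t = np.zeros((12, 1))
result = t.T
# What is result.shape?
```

(1, 12)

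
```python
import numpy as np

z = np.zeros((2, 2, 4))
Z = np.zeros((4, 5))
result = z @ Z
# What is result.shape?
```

(2, 2, 5)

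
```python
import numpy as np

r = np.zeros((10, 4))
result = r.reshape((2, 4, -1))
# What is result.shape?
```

(2, 4, 5)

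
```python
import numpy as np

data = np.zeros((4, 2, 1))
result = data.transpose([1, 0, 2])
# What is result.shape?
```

(2, 4, 1)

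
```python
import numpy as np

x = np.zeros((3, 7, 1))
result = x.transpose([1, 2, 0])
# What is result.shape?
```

(7, 1, 3)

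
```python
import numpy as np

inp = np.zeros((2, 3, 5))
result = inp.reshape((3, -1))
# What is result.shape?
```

(3, 10)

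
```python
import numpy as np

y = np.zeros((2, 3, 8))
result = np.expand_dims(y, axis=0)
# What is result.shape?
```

(1, 2, 3, 8)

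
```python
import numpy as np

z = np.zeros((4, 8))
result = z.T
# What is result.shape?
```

(8, 4)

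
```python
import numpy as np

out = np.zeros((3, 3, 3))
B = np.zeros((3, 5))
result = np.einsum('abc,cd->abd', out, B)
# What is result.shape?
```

(3, 3, 5)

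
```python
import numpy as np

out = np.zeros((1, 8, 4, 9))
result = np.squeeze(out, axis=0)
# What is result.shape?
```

(8, 4, 9)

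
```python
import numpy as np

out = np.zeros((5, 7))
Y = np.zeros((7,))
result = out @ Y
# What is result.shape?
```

(5,)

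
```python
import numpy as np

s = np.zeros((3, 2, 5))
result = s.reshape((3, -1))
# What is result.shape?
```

(3, 10)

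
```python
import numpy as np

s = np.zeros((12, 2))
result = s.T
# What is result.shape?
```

(2, 12)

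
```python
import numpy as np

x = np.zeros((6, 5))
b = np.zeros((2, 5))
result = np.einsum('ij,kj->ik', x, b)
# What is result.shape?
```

(6, 2)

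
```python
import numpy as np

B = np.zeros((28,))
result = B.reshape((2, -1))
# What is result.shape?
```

(2, 14)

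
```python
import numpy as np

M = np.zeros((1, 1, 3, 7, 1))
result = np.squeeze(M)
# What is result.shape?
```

(3, 7)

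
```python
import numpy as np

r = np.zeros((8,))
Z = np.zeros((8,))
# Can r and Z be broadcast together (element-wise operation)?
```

Yes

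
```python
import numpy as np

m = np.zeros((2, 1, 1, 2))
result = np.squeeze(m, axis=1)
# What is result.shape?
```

(2, 1, 2)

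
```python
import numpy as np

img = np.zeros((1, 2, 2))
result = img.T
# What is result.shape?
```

(2, 2, 1)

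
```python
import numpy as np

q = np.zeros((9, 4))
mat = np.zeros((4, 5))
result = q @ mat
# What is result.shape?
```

(9, 5)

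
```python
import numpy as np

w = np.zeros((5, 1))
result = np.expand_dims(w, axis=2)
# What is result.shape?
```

(5, 1, 1)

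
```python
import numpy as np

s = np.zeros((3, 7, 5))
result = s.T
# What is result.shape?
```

(5, 7, 3)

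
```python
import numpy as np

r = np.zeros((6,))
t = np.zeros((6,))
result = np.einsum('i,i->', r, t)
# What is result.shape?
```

()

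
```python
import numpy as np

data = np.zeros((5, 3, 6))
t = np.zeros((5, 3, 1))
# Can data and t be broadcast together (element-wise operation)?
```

Yes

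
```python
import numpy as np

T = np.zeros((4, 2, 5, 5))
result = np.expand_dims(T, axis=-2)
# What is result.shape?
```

(4, 2, 5, 1, 5)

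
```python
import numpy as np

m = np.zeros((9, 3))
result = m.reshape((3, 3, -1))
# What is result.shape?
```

(3, 3, 3)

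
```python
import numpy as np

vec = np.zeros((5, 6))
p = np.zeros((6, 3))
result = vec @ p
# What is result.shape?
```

(5, 3)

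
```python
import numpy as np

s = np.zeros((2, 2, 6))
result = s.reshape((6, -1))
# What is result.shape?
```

(6, 4)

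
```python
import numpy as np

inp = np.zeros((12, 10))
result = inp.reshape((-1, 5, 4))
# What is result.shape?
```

(6, 5, 4)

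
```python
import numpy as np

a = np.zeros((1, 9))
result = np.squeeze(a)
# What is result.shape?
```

(9,)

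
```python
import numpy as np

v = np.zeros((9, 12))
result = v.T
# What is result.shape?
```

(12, 9)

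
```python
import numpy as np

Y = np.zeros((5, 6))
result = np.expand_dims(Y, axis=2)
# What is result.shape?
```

(5, 6, 1)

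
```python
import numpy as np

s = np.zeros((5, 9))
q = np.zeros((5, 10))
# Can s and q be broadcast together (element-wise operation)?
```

No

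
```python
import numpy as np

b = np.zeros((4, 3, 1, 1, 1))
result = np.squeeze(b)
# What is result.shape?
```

(4, 3)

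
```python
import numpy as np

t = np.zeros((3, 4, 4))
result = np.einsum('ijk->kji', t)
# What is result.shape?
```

(4, 4, 3)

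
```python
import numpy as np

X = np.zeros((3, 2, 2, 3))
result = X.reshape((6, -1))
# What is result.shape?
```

(6, 6)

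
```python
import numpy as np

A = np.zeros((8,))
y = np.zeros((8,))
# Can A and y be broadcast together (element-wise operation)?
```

Yes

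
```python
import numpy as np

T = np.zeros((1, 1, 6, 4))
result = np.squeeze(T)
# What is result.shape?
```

(6, 4)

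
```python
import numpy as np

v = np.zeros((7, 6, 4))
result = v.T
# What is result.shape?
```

(4, 6, 7)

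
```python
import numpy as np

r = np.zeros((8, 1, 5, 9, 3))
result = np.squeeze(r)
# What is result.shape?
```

(8, 5, 9, 3)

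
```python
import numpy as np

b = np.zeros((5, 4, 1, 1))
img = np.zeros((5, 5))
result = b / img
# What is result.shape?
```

(5, 4, 5, 5)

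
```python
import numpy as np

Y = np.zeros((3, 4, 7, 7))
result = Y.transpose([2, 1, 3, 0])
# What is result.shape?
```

(7, 4, 7, 3)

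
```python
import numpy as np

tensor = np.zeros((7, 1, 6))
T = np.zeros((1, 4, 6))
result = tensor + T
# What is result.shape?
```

(7, 4, 6)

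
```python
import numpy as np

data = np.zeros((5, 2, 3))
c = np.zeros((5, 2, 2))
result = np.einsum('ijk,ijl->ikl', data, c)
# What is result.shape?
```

(5, 3, 2)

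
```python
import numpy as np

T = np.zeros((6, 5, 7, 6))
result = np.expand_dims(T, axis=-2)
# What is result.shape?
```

(6, 5, 7, 1, 6)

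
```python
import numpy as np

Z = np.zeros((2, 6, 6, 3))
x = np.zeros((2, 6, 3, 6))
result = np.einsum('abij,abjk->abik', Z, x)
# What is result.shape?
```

(2, 6, 6, 6)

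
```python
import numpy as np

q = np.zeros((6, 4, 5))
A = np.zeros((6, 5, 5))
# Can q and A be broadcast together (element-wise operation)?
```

No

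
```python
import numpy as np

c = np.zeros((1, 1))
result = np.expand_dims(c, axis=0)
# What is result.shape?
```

(1, 1, 1)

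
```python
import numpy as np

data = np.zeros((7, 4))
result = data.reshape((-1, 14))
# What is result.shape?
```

(2, 14)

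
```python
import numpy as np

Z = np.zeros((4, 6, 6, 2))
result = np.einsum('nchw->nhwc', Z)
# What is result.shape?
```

(4, 6, 2, 6)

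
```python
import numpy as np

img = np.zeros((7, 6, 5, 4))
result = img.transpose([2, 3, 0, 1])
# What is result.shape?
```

(5, 4, 7, 6)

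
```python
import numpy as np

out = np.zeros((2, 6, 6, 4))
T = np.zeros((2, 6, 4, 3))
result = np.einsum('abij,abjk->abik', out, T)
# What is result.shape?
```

(2, 6, 6, 3)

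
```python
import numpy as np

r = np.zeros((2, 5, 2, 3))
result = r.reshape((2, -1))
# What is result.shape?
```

(2, 30)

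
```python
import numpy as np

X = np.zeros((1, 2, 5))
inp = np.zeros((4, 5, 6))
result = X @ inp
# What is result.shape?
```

(4, 2, 6)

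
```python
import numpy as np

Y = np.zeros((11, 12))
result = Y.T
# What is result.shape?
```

(12, 11)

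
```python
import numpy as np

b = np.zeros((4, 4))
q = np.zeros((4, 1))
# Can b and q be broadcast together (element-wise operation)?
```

Yes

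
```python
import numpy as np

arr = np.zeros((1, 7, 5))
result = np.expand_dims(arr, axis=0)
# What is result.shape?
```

(1, 1, 7, 5)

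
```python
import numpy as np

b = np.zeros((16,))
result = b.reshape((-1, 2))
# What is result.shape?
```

(8, 2)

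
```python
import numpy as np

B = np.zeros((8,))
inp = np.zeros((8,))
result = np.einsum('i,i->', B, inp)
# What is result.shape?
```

()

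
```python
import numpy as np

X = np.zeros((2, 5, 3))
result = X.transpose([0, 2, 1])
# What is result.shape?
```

(2, 3, 5)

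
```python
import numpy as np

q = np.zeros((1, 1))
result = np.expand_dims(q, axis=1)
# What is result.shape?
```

(1, 1, 1)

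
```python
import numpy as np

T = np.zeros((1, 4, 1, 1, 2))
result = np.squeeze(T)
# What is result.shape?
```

(4, 2)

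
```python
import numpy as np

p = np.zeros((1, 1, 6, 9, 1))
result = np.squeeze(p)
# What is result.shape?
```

(6, 9)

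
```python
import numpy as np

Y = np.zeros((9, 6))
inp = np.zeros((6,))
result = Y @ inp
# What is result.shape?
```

(9,)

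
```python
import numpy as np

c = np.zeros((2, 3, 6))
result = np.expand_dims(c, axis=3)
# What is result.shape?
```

(2, 3, 6, 1)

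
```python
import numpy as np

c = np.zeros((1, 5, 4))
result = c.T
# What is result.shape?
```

(4, 5, 1)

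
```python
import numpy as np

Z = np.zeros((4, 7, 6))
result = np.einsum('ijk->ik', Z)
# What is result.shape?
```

(4, 6)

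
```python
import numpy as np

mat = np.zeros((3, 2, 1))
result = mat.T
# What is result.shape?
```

(1, 2, 3)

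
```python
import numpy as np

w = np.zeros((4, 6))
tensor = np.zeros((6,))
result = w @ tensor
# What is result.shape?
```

(4,)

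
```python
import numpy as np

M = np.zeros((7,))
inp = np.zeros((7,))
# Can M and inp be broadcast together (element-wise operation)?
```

Yes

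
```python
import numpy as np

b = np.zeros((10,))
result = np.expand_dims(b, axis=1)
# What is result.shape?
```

(10, 1)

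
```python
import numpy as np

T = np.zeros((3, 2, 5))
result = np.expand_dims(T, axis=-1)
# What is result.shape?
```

(3, 2, 5, 1)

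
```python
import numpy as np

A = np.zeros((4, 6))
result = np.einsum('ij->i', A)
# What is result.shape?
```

(4,)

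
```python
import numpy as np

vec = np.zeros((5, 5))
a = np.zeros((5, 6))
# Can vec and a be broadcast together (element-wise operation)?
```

No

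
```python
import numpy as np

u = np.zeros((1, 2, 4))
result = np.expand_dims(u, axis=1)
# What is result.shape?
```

(1, 1, 2, 4)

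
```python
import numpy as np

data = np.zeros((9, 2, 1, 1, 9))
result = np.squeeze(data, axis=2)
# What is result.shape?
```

(9, 2, 1, 9)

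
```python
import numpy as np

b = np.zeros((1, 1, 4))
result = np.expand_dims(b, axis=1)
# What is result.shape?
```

(1, 1, 1, 4)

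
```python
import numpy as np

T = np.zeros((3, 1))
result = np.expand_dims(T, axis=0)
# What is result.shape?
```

(1, 3, 1)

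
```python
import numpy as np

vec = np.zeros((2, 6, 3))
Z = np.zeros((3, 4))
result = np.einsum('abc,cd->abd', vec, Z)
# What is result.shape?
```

(2, 6, 4)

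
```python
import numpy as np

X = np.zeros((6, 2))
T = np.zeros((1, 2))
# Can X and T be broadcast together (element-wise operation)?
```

Yes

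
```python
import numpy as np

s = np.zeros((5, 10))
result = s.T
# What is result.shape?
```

(10, 5)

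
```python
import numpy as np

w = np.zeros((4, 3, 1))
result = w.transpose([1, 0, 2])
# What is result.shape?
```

(3, 4, 1)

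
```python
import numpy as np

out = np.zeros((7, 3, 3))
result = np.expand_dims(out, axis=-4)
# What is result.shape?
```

(1, 7, 3, 3)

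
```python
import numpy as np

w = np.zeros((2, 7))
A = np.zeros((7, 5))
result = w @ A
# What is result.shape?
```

(2, 5)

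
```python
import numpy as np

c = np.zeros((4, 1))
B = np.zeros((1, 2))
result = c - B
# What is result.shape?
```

(4, 2)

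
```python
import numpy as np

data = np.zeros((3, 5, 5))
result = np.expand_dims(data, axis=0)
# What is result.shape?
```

(1, 3, 5, 5)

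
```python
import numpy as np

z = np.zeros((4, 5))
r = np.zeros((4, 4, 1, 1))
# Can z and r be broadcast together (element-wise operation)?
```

Yes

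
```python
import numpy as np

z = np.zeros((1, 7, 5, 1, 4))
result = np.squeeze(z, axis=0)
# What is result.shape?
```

(7, 5, 1, 4)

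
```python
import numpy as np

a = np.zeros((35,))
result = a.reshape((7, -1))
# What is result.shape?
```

(7, 5)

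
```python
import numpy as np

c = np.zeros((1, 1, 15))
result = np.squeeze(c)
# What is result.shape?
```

(15,)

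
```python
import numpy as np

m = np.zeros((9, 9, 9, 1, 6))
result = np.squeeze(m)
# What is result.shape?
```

(9, 9, 9, 6)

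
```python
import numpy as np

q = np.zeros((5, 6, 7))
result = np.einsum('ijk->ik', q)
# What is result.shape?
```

(5, 7)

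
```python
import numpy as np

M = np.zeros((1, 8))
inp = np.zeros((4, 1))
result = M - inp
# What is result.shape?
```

(4, 8)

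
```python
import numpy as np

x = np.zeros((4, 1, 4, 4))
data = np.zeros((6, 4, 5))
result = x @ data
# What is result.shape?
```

(4, 6, 4, 5)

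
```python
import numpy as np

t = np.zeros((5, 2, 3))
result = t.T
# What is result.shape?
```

(3, 2, 5)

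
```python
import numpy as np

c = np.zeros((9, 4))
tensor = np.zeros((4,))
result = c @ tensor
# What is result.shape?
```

(9,)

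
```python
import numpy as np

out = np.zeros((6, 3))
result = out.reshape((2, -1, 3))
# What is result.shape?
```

(2, 3, 3)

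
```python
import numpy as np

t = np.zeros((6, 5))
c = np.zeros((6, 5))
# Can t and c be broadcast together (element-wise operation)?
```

Yes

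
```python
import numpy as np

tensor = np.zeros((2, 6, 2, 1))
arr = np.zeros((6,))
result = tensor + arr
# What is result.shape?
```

(2, 6, 2, 6)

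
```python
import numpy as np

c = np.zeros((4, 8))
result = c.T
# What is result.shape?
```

(8, 4)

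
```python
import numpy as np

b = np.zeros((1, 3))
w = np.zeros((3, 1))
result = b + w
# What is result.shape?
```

(3, 3)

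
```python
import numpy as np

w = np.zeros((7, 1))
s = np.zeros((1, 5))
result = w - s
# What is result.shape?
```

(7, 5)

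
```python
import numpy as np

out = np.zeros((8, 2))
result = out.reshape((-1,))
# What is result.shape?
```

(16,)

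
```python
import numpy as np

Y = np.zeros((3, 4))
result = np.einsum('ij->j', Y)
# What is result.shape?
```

(4,)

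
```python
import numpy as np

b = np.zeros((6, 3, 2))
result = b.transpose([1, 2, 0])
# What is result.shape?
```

(3, 2, 6)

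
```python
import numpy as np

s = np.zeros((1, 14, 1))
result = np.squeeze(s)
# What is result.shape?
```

(14,)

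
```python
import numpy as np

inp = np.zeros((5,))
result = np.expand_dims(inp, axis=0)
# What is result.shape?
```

(1, 5)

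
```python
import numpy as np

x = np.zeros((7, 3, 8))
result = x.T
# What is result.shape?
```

(8, 3, 7)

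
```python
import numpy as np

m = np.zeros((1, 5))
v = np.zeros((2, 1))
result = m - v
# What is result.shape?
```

(2, 5)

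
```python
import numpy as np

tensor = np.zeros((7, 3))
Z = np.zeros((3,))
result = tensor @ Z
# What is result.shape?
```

(7,)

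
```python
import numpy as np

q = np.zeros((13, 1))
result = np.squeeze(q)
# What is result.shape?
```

(13,)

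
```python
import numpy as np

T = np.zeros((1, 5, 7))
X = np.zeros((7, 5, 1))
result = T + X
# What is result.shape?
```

(7, 5, 7)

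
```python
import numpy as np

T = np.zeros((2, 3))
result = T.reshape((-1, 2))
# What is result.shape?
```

(3, 2)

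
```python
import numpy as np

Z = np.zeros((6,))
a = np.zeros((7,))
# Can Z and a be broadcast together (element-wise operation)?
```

No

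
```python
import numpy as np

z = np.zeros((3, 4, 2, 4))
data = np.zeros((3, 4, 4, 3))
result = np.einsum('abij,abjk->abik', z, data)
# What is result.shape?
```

(3, 4, 2, 3)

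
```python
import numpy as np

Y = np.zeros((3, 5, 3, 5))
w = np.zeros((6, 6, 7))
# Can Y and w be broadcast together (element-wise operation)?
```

No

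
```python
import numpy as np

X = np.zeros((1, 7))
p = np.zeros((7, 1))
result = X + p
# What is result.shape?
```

(7, 7)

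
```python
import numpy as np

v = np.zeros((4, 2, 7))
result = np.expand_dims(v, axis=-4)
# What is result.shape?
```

(1, 4, 2, 7)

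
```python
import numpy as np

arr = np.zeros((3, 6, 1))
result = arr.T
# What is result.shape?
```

(1, 6, 3)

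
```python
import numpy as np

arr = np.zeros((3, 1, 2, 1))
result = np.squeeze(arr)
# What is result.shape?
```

(3, 2)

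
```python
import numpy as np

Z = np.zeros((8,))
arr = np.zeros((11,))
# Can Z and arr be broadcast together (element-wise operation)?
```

No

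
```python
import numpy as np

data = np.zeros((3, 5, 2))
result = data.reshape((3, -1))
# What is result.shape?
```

(3, 10)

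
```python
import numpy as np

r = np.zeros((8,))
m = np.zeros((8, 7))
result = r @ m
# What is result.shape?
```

(7,)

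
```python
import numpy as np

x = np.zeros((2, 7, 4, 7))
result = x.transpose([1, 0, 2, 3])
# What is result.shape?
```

(7, 2, 4, 7)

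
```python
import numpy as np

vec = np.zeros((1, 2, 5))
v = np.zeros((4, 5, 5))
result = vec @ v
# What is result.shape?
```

(4, 2, 5)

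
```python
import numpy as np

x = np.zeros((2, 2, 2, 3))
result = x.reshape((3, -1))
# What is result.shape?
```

(3, 8)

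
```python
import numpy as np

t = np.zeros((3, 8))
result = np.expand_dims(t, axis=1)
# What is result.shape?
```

(3, 1, 8)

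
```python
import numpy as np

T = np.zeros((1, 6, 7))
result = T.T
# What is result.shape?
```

(7, 6, 1)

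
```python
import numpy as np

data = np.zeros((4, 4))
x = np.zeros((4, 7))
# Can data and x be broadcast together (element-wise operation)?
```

No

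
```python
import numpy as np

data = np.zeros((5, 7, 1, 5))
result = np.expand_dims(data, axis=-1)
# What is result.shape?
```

(5, 7, 1, 5, 1)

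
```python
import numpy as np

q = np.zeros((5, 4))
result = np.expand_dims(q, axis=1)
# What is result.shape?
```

(5, 1, 4)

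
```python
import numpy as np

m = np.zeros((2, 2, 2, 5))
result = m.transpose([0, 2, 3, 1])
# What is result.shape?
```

(2, 2, 5, 2)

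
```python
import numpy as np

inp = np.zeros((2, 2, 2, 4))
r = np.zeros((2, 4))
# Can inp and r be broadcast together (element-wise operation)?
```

Yes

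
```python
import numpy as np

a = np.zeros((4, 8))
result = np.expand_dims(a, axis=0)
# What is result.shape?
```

(1, 4, 8)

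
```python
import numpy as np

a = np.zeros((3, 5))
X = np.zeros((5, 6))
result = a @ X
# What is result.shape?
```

(3, 6)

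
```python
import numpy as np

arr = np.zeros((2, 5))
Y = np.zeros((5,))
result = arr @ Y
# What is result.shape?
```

(2,)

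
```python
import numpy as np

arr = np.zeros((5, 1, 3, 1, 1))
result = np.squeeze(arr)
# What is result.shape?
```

(5, 3)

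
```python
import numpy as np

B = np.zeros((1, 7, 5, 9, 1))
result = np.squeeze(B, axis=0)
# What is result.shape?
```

(7, 5, 9, 1)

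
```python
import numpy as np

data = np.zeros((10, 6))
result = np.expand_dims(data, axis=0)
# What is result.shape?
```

(1, 10, 6)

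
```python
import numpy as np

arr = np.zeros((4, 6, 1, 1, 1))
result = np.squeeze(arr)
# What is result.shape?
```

(4, 6)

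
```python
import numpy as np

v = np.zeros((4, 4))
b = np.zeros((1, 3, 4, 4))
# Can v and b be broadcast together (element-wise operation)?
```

Yes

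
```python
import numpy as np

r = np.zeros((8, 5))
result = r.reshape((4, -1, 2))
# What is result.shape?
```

(4, 5, 2)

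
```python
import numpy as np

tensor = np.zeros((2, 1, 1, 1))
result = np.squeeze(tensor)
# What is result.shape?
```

(2,)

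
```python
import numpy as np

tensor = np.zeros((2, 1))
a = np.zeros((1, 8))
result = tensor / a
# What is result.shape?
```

(2, 8)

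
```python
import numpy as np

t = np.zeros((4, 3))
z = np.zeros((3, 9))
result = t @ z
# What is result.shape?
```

(4, 9)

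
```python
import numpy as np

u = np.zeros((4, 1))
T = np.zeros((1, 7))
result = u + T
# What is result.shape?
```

(4, 7)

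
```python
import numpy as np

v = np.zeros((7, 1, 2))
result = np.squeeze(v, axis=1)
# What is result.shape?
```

(7, 2)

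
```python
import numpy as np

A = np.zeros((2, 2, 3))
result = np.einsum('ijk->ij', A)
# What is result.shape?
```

(2, 2)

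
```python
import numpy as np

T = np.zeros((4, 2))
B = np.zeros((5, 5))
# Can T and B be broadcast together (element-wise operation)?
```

No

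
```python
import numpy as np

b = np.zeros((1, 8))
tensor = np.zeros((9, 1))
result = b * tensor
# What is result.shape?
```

(9, 8)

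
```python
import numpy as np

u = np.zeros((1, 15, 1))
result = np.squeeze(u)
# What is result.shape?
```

(15,)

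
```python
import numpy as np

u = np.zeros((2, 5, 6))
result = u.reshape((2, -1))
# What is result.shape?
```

(2, 30)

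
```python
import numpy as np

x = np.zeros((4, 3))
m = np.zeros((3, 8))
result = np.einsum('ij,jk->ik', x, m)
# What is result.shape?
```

(4, 8)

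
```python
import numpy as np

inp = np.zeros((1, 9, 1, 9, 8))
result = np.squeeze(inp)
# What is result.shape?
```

(9, 9, 8)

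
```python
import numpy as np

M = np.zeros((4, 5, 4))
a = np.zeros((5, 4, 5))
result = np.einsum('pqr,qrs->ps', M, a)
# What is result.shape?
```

(4, 5)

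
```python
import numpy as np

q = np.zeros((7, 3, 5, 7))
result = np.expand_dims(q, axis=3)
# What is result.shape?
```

(7, 3, 5, 1, 7)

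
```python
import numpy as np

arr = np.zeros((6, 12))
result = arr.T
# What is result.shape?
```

(12, 6)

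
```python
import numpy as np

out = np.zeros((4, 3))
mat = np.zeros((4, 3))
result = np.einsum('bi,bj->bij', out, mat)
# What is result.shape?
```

(4, 3, 3)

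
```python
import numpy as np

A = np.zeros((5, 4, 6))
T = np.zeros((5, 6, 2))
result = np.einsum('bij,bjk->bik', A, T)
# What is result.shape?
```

(5, 4, 2)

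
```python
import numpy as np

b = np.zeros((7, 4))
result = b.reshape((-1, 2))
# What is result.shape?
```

(14, 2)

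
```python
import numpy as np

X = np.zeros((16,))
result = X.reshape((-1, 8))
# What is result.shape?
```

(2, 8)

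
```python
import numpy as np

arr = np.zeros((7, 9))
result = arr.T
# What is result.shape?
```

(9, 7)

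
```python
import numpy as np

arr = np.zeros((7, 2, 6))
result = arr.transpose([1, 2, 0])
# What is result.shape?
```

(2, 6, 7)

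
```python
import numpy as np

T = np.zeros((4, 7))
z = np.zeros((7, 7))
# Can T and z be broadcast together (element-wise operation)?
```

No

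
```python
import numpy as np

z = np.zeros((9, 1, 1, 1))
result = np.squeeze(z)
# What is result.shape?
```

(9,)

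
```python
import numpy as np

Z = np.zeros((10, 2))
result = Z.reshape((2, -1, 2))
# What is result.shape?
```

(2, 5, 2)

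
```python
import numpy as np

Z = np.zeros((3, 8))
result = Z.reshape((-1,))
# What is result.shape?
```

(24,)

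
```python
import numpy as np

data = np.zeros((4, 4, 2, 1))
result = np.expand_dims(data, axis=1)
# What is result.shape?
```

(4, 1, 4, 2, 1)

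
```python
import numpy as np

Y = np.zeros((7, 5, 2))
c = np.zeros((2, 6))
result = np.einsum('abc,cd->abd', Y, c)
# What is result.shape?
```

(7, 5, 6)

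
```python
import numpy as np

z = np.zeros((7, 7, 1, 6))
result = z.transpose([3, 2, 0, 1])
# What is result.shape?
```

(6, 1, 7, 7)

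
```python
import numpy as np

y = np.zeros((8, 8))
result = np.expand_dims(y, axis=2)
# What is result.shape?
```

(8, 8, 1)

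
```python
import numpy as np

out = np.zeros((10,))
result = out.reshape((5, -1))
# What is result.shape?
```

(5, 2)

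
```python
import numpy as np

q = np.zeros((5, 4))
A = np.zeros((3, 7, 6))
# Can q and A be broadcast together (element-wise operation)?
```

No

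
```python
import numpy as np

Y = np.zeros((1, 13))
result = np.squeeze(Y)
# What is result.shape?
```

(13,)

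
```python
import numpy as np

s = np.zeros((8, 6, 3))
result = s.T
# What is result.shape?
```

(3, 6, 8)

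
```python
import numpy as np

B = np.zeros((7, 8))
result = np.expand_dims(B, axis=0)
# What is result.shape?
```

(1, 7, 8)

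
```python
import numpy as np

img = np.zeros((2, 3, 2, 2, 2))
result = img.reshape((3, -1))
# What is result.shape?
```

(3, 16)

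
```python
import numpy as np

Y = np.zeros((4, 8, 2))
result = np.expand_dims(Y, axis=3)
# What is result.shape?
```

(4, 8, 2, 1)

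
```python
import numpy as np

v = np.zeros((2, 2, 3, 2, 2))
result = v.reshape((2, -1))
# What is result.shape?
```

(2, 24)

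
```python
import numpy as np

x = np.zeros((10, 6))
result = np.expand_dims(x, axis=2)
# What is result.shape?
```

(10, 6, 1)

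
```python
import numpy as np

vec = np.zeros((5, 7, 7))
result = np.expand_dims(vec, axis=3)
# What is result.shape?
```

(5, 7, 7, 1)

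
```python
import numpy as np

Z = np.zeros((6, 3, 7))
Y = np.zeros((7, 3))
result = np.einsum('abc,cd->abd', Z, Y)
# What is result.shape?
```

(6, 3, 3)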